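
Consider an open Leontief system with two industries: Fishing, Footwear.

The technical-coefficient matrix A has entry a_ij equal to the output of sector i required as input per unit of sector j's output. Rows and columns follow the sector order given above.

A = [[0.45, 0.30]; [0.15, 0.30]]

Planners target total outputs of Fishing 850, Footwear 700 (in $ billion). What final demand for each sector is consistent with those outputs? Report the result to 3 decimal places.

d_1 = 257.500, d_2 = 362.500

I − A =
  [   0.55    -0.30]
  [  -0.15     0.70]
d = (I − A) x:
  d_1 = (+0.55)·850 + (-0.30)·700 = 257.500
  d_2 = (-0.15)·850 + (+0.70)·700 = 362.500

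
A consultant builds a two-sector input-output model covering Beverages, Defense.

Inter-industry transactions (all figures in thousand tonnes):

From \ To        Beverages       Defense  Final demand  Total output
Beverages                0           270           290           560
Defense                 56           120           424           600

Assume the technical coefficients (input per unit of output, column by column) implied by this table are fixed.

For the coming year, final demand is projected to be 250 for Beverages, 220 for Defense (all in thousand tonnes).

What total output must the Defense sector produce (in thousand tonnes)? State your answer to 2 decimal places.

x_D = 324.50

Technical coefficients a_ij = z_ij / X_j:
  a_BB = 0/560 = 0.00, a_DB = 56/560 = 0.10
  a_BD = 270/600 = 0.45, a_DD = 120/600 = 0.20
I − A =
  [   1.00    -0.45]
  [  -0.10     0.80]
det(I−A) = (1.00)(0.80) − (-0.45)(-0.10) = 0.7550
adj(I−A) = [[0.80, 0.45], [0.10, 1.00]]
(I − A)⁻¹ = adj(I−A) / det(I−A) ≈
  [   1.0596     0.5960]
  [   0.1325     1.3245]
x = (I − A)⁻¹ d = adj(I−A)·d / det(I−A), with det(I−A) = 0.7550:
  x_B = (0.80·250 + 0.45·220) / 0.7550 = 299.00 / 0.7550 ≈ 396.03
  x_D = (0.10·250 + 1.00·220) / 0.7550 = 245.00 / 0.7550 ≈ 324.50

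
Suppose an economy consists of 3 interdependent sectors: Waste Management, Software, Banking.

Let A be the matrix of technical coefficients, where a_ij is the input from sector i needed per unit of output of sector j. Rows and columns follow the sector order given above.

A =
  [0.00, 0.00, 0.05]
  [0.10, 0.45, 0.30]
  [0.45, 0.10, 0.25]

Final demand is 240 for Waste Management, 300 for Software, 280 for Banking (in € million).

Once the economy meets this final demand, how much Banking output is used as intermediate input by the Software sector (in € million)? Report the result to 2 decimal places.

I − A =
  [   1.00     0.00    -0.05]
  [  -0.10     0.55    -0.30]
  [  -0.45    -0.10     0.75]
Cofactors of I−A, C_ij = (−1)^(i+j)·(minor ij) (rows/columns in the sector order above):
  C_11 = (0.55)(0.75) − (-0.30)(-0.10) = 0.3825
  C_12 = −[(-0.10)(0.75) − (-0.30)(-0.45)] = 0.2100
  C_13 = (-0.10)(-0.10) − (0.55)(-0.45) = 0.2575
  C_21 = −[(0.00)(0.75) − (-0.05)(-0.10)] = 0.0050
  C_22 = (1.00)(0.75) − (-0.05)(-0.45) = 0.7275
  C_23 = −[(1.00)(-0.10) − (0.00)(-0.45)] = 0.1000
  C_31 = (0.00)(-0.30) − (-0.05)(0.55) = 0.0275
  C_32 = −[(1.00)(-0.30) − (-0.05)(-0.10)] = 0.3050
  C_33 = (1.00)(0.55) − (0.00)(-0.10) = 0.5500
det(I−A) = Σ_j (I−A)_1j·C_1j = (1.00)(0.3825) + (0.00)(0.2100) + (-0.05)(0.2575) = 0.369625
adj(I−A) = Cᵀ =
  [ 0.3825   0.0050   0.0275]
  [ 0.2100   0.7275   0.3050]
  [ 0.2575   0.1000   0.5500]
(I − A)⁻¹ = adj(I−A) / det(I−A) ≈
  [   1.0348     0.0135     0.0744]
  [   0.5681     1.9682     0.8252]
  [   0.6967     0.2705     1.4880]
First solve x = (I − A)⁻¹ d = adj(I−A)·d / det(I−A); in particular x_S = (0.2100·240 + 0.7275·300 + 0.3050·280) / 0.369625 = 354.05 / 0.369625 ≈ 957.8627.
Intermediate flow from B to S: z_BS = a_BS · x_S = 0.10 × 354.05 / 0.369625 = 35.405 / 0.369625 ≈ 95.79.

z_BS = 95.79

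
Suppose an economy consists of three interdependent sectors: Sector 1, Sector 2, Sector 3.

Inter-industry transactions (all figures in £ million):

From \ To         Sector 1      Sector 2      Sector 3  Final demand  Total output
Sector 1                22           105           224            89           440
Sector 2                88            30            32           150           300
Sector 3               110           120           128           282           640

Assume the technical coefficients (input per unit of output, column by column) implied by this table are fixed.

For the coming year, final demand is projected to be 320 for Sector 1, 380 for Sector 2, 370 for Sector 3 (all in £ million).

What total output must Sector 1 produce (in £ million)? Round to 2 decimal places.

Technical coefficients a_ij = z_ij / X_j:
  a_11 = 22/440 = 0.05, a_21 = 88/440 = 0.20, a_31 = 110/440 = 0.25
  a_12 = 105/300 = 0.35, a_22 = 30/300 = 0.10, a_32 = 120/300 = 0.40
  a_13 = 224/640 = 0.35, a_23 = 32/640 = 0.05, a_33 = 128/640 = 0.20
I − A =
  [   0.95    -0.35    -0.35]
  [  -0.20     0.90    -0.05]
  [  -0.25    -0.40     0.80]
Cofactors of I−A, C_ij = (−1)^(i+j)·(minor ij) (rows/columns in the sector order above):
  C_11 = (0.90)(0.80) − (-0.05)(-0.40) = 0.7000
  C_12 = −[(-0.20)(0.80) − (-0.05)(-0.25)] = 0.1725
  C_13 = (-0.20)(-0.40) − (0.90)(-0.25) = 0.3050
  C_21 = −[(-0.35)(0.80) − (-0.35)(-0.40)] = 0.4200
  C_22 = (0.95)(0.80) − (-0.35)(-0.25) = 0.6725
  C_23 = −[(0.95)(-0.40) − (-0.35)(-0.25)] = 0.4675
  C_31 = (-0.35)(-0.05) − (-0.35)(0.90) = 0.3325
  C_32 = −[(0.95)(-0.05) − (-0.35)(-0.20)] = 0.1175
  C_33 = (0.95)(0.90) − (-0.35)(-0.20) = 0.7850
det(I−A) = Σ_j (I−A)_1j·C_1j = (0.95)(0.7000) + (-0.35)(0.1725) + (-0.35)(0.3050) = 0.497875
adj(I−A) = Cᵀ =
  [ 0.7000   0.4200   0.3325]
  [ 0.1725   0.6725   0.1175]
  [ 0.3050   0.4675   0.7850]
(I − A)⁻¹ = adj(I−A) / det(I−A) ≈
  [   1.4060     0.8436     0.6678]
  [   0.3465     1.3507     0.2360]
  [   0.6126     0.9390     1.5767]
x = (I − A)⁻¹ d = adj(I−A)·d / det(I−A), with det(I−A) = 0.497875:
  x_1 = (0.7000·320 + 0.4200·380 + 0.3325·370) / 0.497875 = 506.625 / 0.497875 ≈ 1017.57
  x_2 = (0.1725·320 + 0.6725·380 + 0.1175·370) / 0.497875 = 354.225 / 0.497875 ≈ 711.47
  x_3 = (0.3050·320 + 0.4675·380 + 0.7850·370) / 0.497875 = 565.70 / 0.497875 ≈ 1136.23

x_1 = 1017.57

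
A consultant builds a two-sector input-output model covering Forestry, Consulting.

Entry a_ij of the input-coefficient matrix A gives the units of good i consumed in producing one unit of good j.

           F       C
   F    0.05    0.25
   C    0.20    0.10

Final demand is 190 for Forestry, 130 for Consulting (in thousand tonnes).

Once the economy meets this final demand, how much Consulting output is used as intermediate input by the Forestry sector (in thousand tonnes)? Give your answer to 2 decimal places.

z_CF = 50.56

I − A =
  [   0.95    -0.25]
  [  -0.20     0.90]
det(I−A) = (0.95)(0.90) − (-0.25)(-0.20) = 0.8050
adj(I−A) = [[0.90, 0.25], [0.20, 0.95]]
(I − A)⁻¹ = adj(I−A) / det(I−A) ≈
  [   1.1180     0.3106]
  [   0.2484     1.1801]
First solve x = (I − A)⁻¹ d = adj(I−A)·d / det(I−A); in particular x_F = (0.90·190 + 0.25·130) / 0.8050 = 203.50 / 0.8050 ≈ 252.7950.
Intermediate flow from C to F: z_CF = a_CF · x_F = 0.20 × 203.50 / 0.8050 = 40.70 / 0.8050 ≈ 50.56.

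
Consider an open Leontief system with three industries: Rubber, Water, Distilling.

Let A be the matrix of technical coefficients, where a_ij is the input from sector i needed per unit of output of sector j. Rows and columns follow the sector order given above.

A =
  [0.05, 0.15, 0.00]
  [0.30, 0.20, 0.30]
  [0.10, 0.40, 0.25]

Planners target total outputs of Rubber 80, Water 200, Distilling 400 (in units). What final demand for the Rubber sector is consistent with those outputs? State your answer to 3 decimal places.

d_1 = 46.000

I − A =
  [   0.95    -0.15     0.00]
  [  -0.30     0.80    -0.30]
  [  -0.10    -0.40     0.75]
d = (I − A) x:
  d_1 = (+0.95)·80 + (-0.15)·200 + (+0.00)·400 = 46.000
  d_2 = (-0.30)·80 + (+0.80)·200 + (-0.30)·400 = 16.000
  d_3 = (-0.10)·80 + (-0.40)·200 + (+0.75)·400 = 212.000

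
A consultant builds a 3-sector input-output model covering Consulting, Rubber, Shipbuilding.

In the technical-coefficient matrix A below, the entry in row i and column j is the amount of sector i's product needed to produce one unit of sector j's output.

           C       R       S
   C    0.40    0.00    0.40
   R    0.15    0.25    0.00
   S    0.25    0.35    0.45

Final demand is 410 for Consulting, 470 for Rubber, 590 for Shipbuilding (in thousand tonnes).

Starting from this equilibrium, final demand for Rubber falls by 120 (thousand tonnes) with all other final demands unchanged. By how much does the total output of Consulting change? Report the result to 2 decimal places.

Δx_C = -110.89

I − A =
  [   0.60     0.00    -0.40]
  [  -0.15     0.75     0.00]
  [  -0.25    -0.35     0.55]
Cofactors of I−A, C_ij = (−1)^(i+j)·(minor ij) (rows/columns in the sector order above):
  C_11 = (0.75)(0.55) − (0.00)(-0.35) = 0.4125
  C_12 = −[(-0.15)(0.55) − (0.00)(-0.25)] = 0.0825
  C_13 = (-0.15)(-0.35) − (0.75)(-0.25) = 0.2400
  C_21 = −[(0.00)(0.55) − (-0.40)(-0.35)] = 0.1400
  C_22 = (0.60)(0.55) − (-0.40)(-0.25) = 0.2300
  C_23 = −[(0.60)(-0.35) − (0.00)(-0.25)] = 0.2100
  C_31 = (0.00)(0.00) − (-0.40)(0.75) = 0.3000
  C_32 = −[(0.60)(0.00) − (-0.40)(-0.15)] = 0.0600
  C_33 = (0.60)(0.75) − (0.00)(-0.15) = 0.4500
det(I−A) = Σ_j (I−A)_1j·C_1j = (0.60)(0.4125) + (0.00)(0.0825) + (-0.40)(0.2400) = 0.1515
adj(I−A) = Cᵀ =
  [ 0.4125   0.1400   0.3000]
  [ 0.0825   0.2300   0.0600]
  [ 0.2400   0.2100   0.4500]
(I − A)⁻¹ = adj(I−A) / det(I−A) ≈
  [   2.7228     0.9241     1.9802]
  [   0.5446     1.5182     0.3960]
  [   1.5842     1.3861     2.9703]
Δx = (I − A)⁻¹ Δd with Δd having -120 in the Rubber component and 0 elsewhere.
So Δx_C = L_CR · (-120), where L_CR = adj(I−A)_CR / det(I−A) = 0.1400 / 0.1515.
Δx_C = 0.1400 × (-120) / 0.1515 = -16.80 / 0.1515 ≈ -110.89.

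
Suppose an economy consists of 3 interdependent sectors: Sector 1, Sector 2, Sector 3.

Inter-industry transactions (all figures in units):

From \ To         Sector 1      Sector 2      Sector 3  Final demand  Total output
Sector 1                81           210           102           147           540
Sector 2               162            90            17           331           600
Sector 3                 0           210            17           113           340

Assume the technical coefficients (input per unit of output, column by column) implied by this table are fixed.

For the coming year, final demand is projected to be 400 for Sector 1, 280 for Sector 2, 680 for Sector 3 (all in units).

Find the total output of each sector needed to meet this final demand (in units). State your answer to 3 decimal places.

Technical coefficients a_ij = z_ij / X_j:
  a_11 = 81/540 = 0.15, a_21 = 162/540 = 0.30, a_31 = 0/540 = 0.00
  a_12 = 210/600 = 0.35, a_22 = 90/600 = 0.15, a_32 = 210/600 = 0.35
  a_13 = 102/340 = 0.30, a_23 = 17/340 = 0.05, a_33 = 17/340 = 0.05
I − A =
  [   0.85    -0.35    -0.30]
  [  -0.30     0.85    -0.05]
  [   0.00    -0.35     0.95]
Cofactors of I−A, C_ij = (−1)^(i+j)·(minor ij) (rows/columns in the sector order above):
  C_11 = (0.85)(0.95) − (-0.05)(-0.35) = 0.7900
  C_12 = −[(-0.30)(0.95) − (-0.05)(0.00)] = 0.2850
  C_13 = (-0.30)(-0.35) − (0.85)(0.00) = 0.1050
  C_21 = −[(-0.35)(0.95) − (-0.30)(-0.35)] = 0.4375
  C_22 = (0.85)(0.95) − (-0.30)(0.00) = 0.8075
  C_23 = −[(0.85)(-0.35) − (-0.35)(0.00)] = 0.2975
  C_31 = (-0.35)(-0.05) − (-0.30)(0.85) = 0.2725
  C_32 = −[(0.85)(-0.05) − (-0.30)(-0.30)] = 0.1325
  C_33 = (0.85)(0.85) − (-0.35)(-0.30) = 0.6175
det(I−A) = Σ_j (I−A)_1j·C_1j = (0.85)(0.7900) + (-0.35)(0.2850) + (-0.30)(0.1050) = 0.54025
adj(I−A) = Cᵀ =
  [ 0.7900   0.4375   0.2725]
  [ 0.2850   0.8075   0.1325]
  [ 0.1050   0.2975   0.6175]
(I − A)⁻¹ = adj(I−A) / det(I−A) ≈
  [   1.4623     0.8098     0.5044]
  [   0.5275     1.4947     0.2453]
  [   0.1944     0.5507     1.1430]
x = (I − A)⁻¹ d = adj(I−A)·d / det(I−A), with det(I−A) = 0.54025:
  x_1 = (0.7900·400 + 0.4375·280 + 0.2725·680) / 0.54025 = 623.80 / 0.54025 ≈ 1154.651
  x_2 = (0.2850·400 + 0.8075·280 + 0.1325·680) / 0.54025 = 430.20 / 0.54025 ≈ 796.298
  x_3 = (0.1050·400 + 0.2975·280 + 0.6175·680) / 0.54025 = 545.20 / 0.54025 ≈ 1009.162

x_1 = 1154.651, x_2 = 796.298, x_3 = 1009.162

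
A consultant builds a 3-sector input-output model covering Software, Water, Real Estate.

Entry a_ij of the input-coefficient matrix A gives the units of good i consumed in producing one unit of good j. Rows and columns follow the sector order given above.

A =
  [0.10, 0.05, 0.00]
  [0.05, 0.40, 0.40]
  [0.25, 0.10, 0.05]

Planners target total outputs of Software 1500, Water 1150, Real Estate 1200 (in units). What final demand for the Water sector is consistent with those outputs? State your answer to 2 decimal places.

d_2 = 135.00

I − A =
  [   0.90    -0.05     0.00]
  [  -0.05     0.60    -0.40]
  [  -0.25    -0.10     0.95]
d = (I − A) x:
  d_1 = (+0.90)·1500 + (-0.05)·1150 + (+0.00)·1200 = 1292.50
  d_2 = (-0.05)·1500 + (+0.60)·1150 + (-0.40)·1200 = 135.00
  d_3 = (-0.25)·1500 + (-0.10)·1150 + (+0.95)·1200 = 650.00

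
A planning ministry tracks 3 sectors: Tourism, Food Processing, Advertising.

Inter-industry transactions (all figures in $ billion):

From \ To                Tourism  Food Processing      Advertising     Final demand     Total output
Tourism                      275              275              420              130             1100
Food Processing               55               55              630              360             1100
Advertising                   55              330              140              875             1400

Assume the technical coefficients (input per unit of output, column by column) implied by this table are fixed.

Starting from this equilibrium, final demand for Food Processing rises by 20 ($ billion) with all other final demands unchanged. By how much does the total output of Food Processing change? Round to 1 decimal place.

Technical coefficients a_ij = z_ij / X_j:
  a_11 = 275/1100 = 0.25, a_21 = 55/1100 = 0.05, a_31 = 55/1100 = 0.05
  a_12 = 275/1100 = 0.25, a_22 = 55/1100 = 0.05, a_32 = 330/1100 = 0.30
  a_13 = 420/1400 = 0.30, a_23 = 630/1400 = 0.45, a_33 = 140/1400 = 0.10
I − A =
  [   0.75    -0.25    -0.30]
  [  -0.05     0.95    -0.45]
  [  -0.05    -0.30     0.90]
Cofactors of I−A, C_ij = (−1)^(i+j)·(minor ij) (rows/columns in the sector order above):
  C_11 = (0.95)(0.90) − (-0.45)(-0.30) = 0.7200
  C_12 = −[(-0.05)(0.90) − (-0.45)(-0.05)] = 0.0675
  C_13 = (-0.05)(-0.30) − (0.95)(-0.05) = 0.0625
  C_21 = −[(-0.25)(0.90) − (-0.30)(-0.30)] = 0.3150
  C_22 = (0.75)(0.90) − (-0.30)(-0.05) = 0.6600
  C_23 = −[(0.75)(-0.30) − (-0.25)(-0.05)] = 0.2375
  C_31 = (-0.25)(-0.45) − (-0.30)(0.95) = 0.3975
  C_32 = −[(0.75)(-0.45) − (-0.30)(-0.05)] = 0.3525
  C_33 = (0.75)(0.95) − (-0.25)(-0.05) = 0.7000
det(I−A) = Σ_j (I−A)_1j·C_1j = (0.75)(0.7200) + (-0.25)(0.0675) + (-0.30)(0.0625) = 0.504375
adj(I−A) = Cᵀ =
  [ 0.7200   0.3150   0.3975]
  [ 0.0675   0.6600   0.3525]
  [ 0.0625   0.2375   0.7000]
(I − A)⁻¹ = adj(I−A) / det(I−A) ≈
  [   1.4275     0.6245     0.7881]
  [   0.1338     1.3086     0.6989]
  [   0.1239     0.4709     1.3879]
Δx = (I − A)⁻¹ Δd with Δd having +20 in the Food Processing component and 0 elsewhere.
So Δx_2 = L_22 · (+20), where L_22 = adj(I−A)_22 / det(I−A) = 0.6600 / 0.504375.
Δx_2 = 0.6600 × (+20) / 0.504375 = 13.20 / 0.504375 ≈ 26.2.

Δx_2 = 26.2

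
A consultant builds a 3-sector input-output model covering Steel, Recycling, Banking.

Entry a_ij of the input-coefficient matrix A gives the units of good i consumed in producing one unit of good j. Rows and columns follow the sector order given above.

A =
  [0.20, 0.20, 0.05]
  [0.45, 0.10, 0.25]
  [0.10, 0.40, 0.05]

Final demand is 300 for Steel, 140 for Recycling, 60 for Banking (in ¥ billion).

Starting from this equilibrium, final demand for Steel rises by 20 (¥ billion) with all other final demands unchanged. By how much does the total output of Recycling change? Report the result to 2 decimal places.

I − A =
  [   0.80    -0.20    -0.05]
  [  -0.45     0.90    -0.25]
  [  -0.10    -0.40     0.95]
Cofactors of I−A, C_ij = (−1)^(i+j)·(minor ij) (rows/columns in the sector order above):
  C_11 = (0.90)(0.95) − (-0.25)(-0.40) = 0.7550
  C_12 = −[(-0.45)(0.95) − (-0.25)(-0.10)] = 0.4525
  C_13 = (-0.45)(-0.40) − (0.90)(-0.10) = 0.2700
  C_21 = −[(-0.20)(0.95) − (-0.05)(-0.40)] = 0.2100
  C_22 = (0.80)(0.95) − (-0.05)(-0.10) = 0.7550
  C_23 = −[(0.80)(-0.40) − (-0.20)(-0.10)] = 0.3400
  C_31 = (-0.20)(-0.25) − (-0.05)(0.90) = 0.0950
  C_32 = −[(0.80)(-0.25) − (-0.05)(-0.45)] = 0.2225
  C_33 = (0.80)(0.90) − (-0.20)(-0.45) = 0.6300
det(I−A) = Σ_j (I−A)_1j·C_1j = (0.80)(0.7550) + (-0.20)(0.4525) + (-0.05)(0.2700) = 0.5000
adj(I−A) = Cᵀ =
  [ 0.7550   0.2100   0.0950]
  [ 0.4525   0.7550   0.2225]
  [ 0.2700   0.3400   0.6300]
(I − A)⁻¹ = adj(I−A) / det(I−A) ≈
  [   1.5100     0.4200     0.1900]
  [   0.9050     1.5100     0.4450]
  [   0.5400     0.6800     1.2600]
Δx = (I − A)⁻¹ Δd with Δd having +20 in the Steel component and 0 elsewhere.
So Δx_R = L_RS · (+20), where L_RS = adj(I−A)_RS / det(I−A) = 0.4525 / 0.5000.
Δx_R = 0.4525 × (+20) / 0.5000 = 9.05 / 0.5000 = 18.10.

Δx_R = 18.10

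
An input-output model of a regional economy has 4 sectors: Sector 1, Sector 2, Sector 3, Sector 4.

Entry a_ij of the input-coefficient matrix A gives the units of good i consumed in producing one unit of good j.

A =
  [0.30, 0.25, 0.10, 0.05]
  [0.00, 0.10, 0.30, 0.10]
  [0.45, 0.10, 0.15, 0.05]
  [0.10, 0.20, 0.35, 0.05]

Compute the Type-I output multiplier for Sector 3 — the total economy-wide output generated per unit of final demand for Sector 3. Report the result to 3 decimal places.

m_3 = 3.388

I − A =
  [   0.70    -0.25    -0.10    -0.05]
  [   0.00     0.90    -0.30    -0.10]
  [  -0.45    -0.10     0.85    -0.05]
  [  -0.10    -0.20    -0.35     0.95]
Compute the cofactors C_ij = (−1)^(i+j)·(3×3 minor ij) of I−A; the adjugate is their transpose:
adj(I−A) = Cᵀ =
  [ 0.659000   0.218250   0.182250   0.067250]
  [ 0.154000   0.497625   0.223500   0.072250]
  [ 0.381250   0.185625   0.577500   0.070000]
  [ 0.242250   0.196125   0.279000   0.440250]
det(I−A) = Σ_j (I−A)_1j·C_1j = (0.70)(0.659000) + (-0.25)(0.154000) + (-0.10)(0.381250) + (-0.05)(0.242250) = 0.3725625
(I − A)⁻¹ = adj(I−A) / det(I−A) ≈
  [   1.7688     0.5858     0.4892     0.1805]
  [   0.4134     1.3357     0.5999     0.1939]
  [   1.0233     0.4982     1.5501     0.1879]
  [   0.6502     0.5264     0.7489     1.1817]
The output multiplier for sector j is the column-j sum of the Leontief inverse (I − A)⁻¹ = adj(I−A) / det(I−A).
Column 3 of adj(I−A): (0.182250, 0.223500, 0.577500, 0.279000); det(I−A) = 0.3725625.
m_3 = (0.182250 + 0.223500 + 0.577500 + 0.279000) / 0.3725625 = 1.26225 / 0.3725625 ≈ 3.388.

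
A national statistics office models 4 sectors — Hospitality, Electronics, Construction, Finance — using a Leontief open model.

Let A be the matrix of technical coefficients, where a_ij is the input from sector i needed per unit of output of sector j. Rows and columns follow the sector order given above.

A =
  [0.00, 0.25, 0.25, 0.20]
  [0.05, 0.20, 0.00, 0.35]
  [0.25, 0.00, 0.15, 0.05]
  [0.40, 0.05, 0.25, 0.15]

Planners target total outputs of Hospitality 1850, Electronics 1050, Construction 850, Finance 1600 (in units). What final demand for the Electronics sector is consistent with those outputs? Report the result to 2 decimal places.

I − A =
  [   1.00    -0.25    -0.25    -0.20]
  [  -0.05     0.80     0.00    -0.35]
  [  -0.25     0.00     0.85    -0.05]
  [  -0.40    -0.05    -0.25     0.85]
d = (I − A) x:
  d_H = (+1.00)·1850 + (-0.25)·1050 + (-0.25)·850 + (-0.20)·1600 = 1055.00
  d_E = (-0.05)·1850 + (+0.80)·1050 + (+0.00)·850 + (-0.35)·1600 = 187.50
  d_C = (-0.25)·1850 + (+0.00)·1050 + (+0.85)·850 + (-0.05)·1600 = 180.00
  d_F = (-0.40)·1850 + (-0.05)·1050 + (-0.25)·850 + (+0.85)·1600 = 355.00

d_E = 187.50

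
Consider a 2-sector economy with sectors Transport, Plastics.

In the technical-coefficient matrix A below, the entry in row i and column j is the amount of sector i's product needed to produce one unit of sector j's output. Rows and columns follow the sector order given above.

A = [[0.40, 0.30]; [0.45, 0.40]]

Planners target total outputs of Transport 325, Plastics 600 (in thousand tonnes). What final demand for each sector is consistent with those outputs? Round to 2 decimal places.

d_T = 15.00, d_P = 213.75

I − A =
  [   0.60    -0.30]
  [  -0.45     0.60]
d = (I − A) x:
  d_T = (+0.60)·325 + (-0.30)·600 = 15.00
  d_P = (-0.45)·325 + (+0.60)·600 = 213.75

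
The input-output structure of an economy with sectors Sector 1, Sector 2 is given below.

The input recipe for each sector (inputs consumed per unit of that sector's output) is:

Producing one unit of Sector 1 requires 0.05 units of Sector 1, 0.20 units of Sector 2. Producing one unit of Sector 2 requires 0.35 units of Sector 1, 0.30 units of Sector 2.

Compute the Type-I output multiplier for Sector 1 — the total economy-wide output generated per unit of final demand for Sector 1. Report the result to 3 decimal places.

m_1 = 1.513

I − A =
  [   0.95    -0.35]
  [  -0.20     0.70]
det(I−A) = (0.95)(0.70) − (-0.35)(-0.20) = 0.5950
adj(I−A) = [[0.70, 0.35], [0.20, 0.95]]
(I − A)⁻¹ = adj(I−A) / det(I−A) ≈
  [   1.1765     0.5882]
  [   0.3361     1.5966]
The output multiplier for sector j is the column-j sum of the Leontief inverse (I − A)⁻¹ = adj(I−A) / det(I−A).
Column 1 of adj(I−A): (0.70, 0.20); det(I−A) = 0.5950.
m_1 = (0.70 + 0.20) / 0.5950 = 0.90 / 0.5950 ≈ 1.513.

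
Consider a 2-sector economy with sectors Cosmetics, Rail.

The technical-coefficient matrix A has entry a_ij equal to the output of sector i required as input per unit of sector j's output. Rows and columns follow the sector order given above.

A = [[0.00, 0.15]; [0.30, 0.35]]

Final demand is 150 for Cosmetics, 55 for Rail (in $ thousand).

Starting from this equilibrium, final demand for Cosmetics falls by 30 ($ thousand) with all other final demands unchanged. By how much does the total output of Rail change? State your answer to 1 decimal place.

I − A =
  [   1.00    -0.15]
  [  -0.30     0.65]
det(I−A) = (1.00)(0.65) − (-0.15)(-0.30) = 0.6050
adj(I−A) = [[0.65, 0.15], [0.30, 1.00]]
(I − A)⁻¹ = adj(I−A) / det(I−A) ≈
  [   1.0744     0.2479]
  [   0.4959     1.6529]
Δx = (I − A)⁻¹ Δd with Δd having -30 in the Cosmetics component and 0 elsewhere.
So Δx_2 = L_21 · (-30), where L_21 = adj(I−A)_21 / det(I−A) = 0.30 / 0.6050.
Δx_2 = 0.30 × (-30) / 0.6050 = -9.00 / 0.6050 ≈ -14.9.

Δx_2 = -14.9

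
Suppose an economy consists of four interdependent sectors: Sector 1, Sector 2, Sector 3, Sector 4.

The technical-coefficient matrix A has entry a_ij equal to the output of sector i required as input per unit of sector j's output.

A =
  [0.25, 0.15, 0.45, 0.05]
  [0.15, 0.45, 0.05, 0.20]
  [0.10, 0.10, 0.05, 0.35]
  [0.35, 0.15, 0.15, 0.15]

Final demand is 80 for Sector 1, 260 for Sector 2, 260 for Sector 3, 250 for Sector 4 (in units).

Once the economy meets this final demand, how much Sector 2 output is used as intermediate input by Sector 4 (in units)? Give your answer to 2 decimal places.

z_24 = 210.28

I − A =
  [   0.75    -0.15    -0.45    -0.05]
  [  -0.15     0.55    -0.05    -0.20]
  [  -0.10    -0.10     0.95    -0.35]
  [  -0.35    -0.15    -0.15     0.85]
Compute the cofactors C_ij = (−1)^(i+j)·(3×3 minor ij) of I−A; the adjugate is their transpose:
adj(I−A) = Cᵀ =
  [ 0.376875   0.183000   0.212250   0.152625]
  [ 0.193125   0.455500   0.143500   0.177625]
  [ 0.138750   0.133250   0.287750   0.158000]
  [ 0.213750   0.179250   0.163500   0.334500]
det(I−A) = Σ_j (I−A)_1j·C_1j = (0.75)(0.376875) + (-0.15)(0.193125) + (-0.45)(0.138750) + (-0.05)(0.213750) = 0.1805625
(I − A)⁻¹ = adj(I−A) / det(I−A) ≈
  [   2.0872     1.0135     1.1755     0.8453]
  [   1.0696     2.5227     0.7947     0.9837]
  [   0.7684     0.7380     1.5936     0.8750]
  [   1.1838     0.9927     0.9055     1.8525]
First solve x = (I − A)⁻¹ d = adj(I−A)·d / det(I−A); in particular x_4 = (0.213750·80 + 0.179250·260 + 0.163500·260 + 0.334500·250) / 0.1805625 = 189.84 / 0.1805625 ≈ 1051.3811.
Intermediate flow from 2 to 4: z_24 = a_24 · x_4 = 0.20 × 189.84 / 0.1805625 = 37.968 / 0.1805625 ≈ 210.28.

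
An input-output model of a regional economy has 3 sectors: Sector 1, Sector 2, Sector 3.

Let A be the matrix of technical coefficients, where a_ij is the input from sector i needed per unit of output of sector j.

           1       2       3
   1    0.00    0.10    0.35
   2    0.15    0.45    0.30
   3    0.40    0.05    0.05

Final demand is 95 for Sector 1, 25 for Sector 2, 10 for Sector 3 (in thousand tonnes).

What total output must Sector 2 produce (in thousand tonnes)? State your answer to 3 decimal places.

x_2 = 121.289

I − A =
  [   1.00    -0.10    -0.35]
  [  -0.15     0.55    -0.30]
  [  -0.40    -0.05     0.95]
Cofactors of I−A, C_ij = (−1)^(i+j)·(minor ij) (rows/columns in the sector order above):
  C_11 = (0.55)(0.95) − (-0.30)(-0.05) = 0.5075
  C_12 = −[(-0.15)(0.95) − (-0.30)(-0.40)] = 0.2625
  C_13 = (-0.15)(-0.05) − (0.55)(-0.40) = 0.2275
  C_21 = −[(-0.10)(0.95) − (-0.35)(-0.05)] = 0.1125
  C_22 = (1.00)(0.95) − (-0.35)(-0.40) = 0.8100
  C_23 = −[(1.00)(-0.05) − (-0.10)(-0.40)] = 0.0900
  C_31 = (-0.10)(-0.30) − (-0.35)(0.55) = 0.2225
  C_32 = −[(1.00)(-0.30) − (-0.35)(-0.15)] = 0.3525
  C_33 = (1.00)(0.55) − (-0.10)(-0.15) = 0.5350
det(I−A) = Σ_j (I−A)_1j·C_1j = (1.00)(0.5075) + (-0.10)(0.2625) + (-0.35)(0.2275) = 0.401625
adj(I−A) = Cᵀ =
  [ 0.5075   0.1125   0.2225]
  [ 0.2625   0.8100   0.3525]
  [ 0.2275   0.0900   0.5350]
(I − A)⁻¹ = adj(I−A) / det(I−A) ≈
  [   1.2636     0.2801     0.5540]
  [   0.6536     2.0168     0.8777]
  [   0.5664     0.2241     1.3321]
x = (I − A)⁻¹ d = adj(I−A)·d / det(I−A), with det(I−A) = 0.401625:
  x_1 = (0.5075·95 + 0.1125·25 + 0.2225·10) / 0.401625 = 53.25 / 0.401625 ≈ 132.586
  x_2 = (0.2625·95 + 0.8100·25 + 0.3525·10) / 0.401625 = 48.7125 / 0.401625 ≈ 121.289
  x_3 = (0.2275·95 + 0.0900·25 + 0.5350·10) / 0.401625 = 29.2125 / 0.401625 ≈ 72.736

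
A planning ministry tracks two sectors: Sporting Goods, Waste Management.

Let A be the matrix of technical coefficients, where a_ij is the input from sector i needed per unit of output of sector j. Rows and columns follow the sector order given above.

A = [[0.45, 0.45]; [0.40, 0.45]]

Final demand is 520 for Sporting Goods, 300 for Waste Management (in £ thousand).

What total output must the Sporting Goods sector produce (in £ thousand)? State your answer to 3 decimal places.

I − A =
  [   0.55    -0.45]
  [  -0.40     0.55]
det(I−A) = (0.55)(0.55) − (-0.45)(-0.40) = 0.1225
adj(I−A) = [[0.55, 0.45], [0.40, 0.55]]
(I − A)⁻¹ = adj(I−A) / det(I−A) ≈
  [   4.4898     3.6735]
  [   3.2653     4.4898]
x = (I − A)⁻¹ d = adj(I−A)·d / det(I−A), with det(I−A) = 0.1225:
  x_1 = (0.55·520 + 0.45·300) / 0.1225 = 421.00 / 0.1225 ≈ 3436.735
  x_2 = (0.40·520 + 0.55·300) / 0.1225 = 373.00 / 0.1225 ≈ 3044.898

x_1 = 3436.735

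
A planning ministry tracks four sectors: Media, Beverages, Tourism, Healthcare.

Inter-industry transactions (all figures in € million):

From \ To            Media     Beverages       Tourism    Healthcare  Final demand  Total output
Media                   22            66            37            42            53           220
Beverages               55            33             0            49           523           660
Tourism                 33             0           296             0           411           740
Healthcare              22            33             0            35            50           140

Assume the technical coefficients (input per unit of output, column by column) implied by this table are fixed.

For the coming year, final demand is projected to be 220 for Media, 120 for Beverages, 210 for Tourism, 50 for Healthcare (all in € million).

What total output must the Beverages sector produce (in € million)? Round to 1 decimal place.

x_B = 263.9

Technical coefficients a_ij = z_ij / X_j:
  a_MM = 22/220 = 0.10, a_BM = 55/220 = 0.25, a_TM = 33/220 = 0.15, a_HM = 22/220 = 0.10
  a_MB = 66/660 = 0.10, a_BB = 33/660 = 0.05, a_TB = 0/660 = 0.00, a_HB = 33/660 = 0.05
  a_MT = 37/740 = 0.05, a_BT = 0/740 = 0.00, a_TT = 296/740 = 0.40, a_HT = 0/740 = 0.00
  a_MH = 42/140 = 0.30, a_BH = 49/140 = 0.35, a_TH = 0/140 = 0.00, a_HH = 35/140 = 0.25
I − A =
  [   0.90    -0.10    -0.05    -0.30]
  [  -0.25     0.95     0.00    -0.35]
  [  -0.15     0.00     0.60     0.00]
  [  -0.10    -0.05     0.00     0.75]
Compute the cofactors C_ij = (−1)^(i+j)·(3×3 minor ij) of I−A; the adjugate is their transpose:
adj(I−A) = Cᵀ =
  [ 0.417000   0.054000   0.034750   0.192000]
  [ 0.133500   0.381375   0.011125   0.231375]
  [ 0.104250   0.013500   0.571000   0.048000]
  [ 0.064500   0.032625   0.005375   0.490875]
det(I−A) = Σ_j (I−A)_1j·C_1j = (0.90)(0.417000) + (-0.10)(0.133500) + (-0.05)(0.104250) + (-0.30)(0.064500) = 0.3373875
(I − A)⁻¹ = adj(I−A) / det(I−A) ≈
  [   1.2360     0.1601     0.1030     0.5691]
  [   0.3957     1.1304     0.0330     0.6858]
  [   0.3090     0.0400     1.6924     0.1423]
  [   0.1912     0.0967     0.0159     1.4549]
x = (I − A)⁻¹ d = adj(I−A)·d / det(I−A), with det(I−A) = 0.3373875:
  x_M = (0.417000·220 + 0.054000·120 + 0.034750·210 + 0.192000·50) / 0.3373875 = 115.1175 / 0.3373875 ≈ 341.2
  x_B = (0.133500·220 + 0.381375·120 + 0.011125·210 + 0.231375·50) / 0.3373875 = 89.04 / 0.3373875 ≈ 263.9
  x_T = (0.104250·220 + 0.013500·120 + 0.571000·210 + 0.048000·50) / 0.3373875 = 146.865 / 0.3373875 ≈ 435.3
  x_H = (0.064500·220 + 0.032625·120 + 0.005375·210 + 0.490875·50) / 0.3373875 = 43.7775 / 0.3373875 ≈ 129.8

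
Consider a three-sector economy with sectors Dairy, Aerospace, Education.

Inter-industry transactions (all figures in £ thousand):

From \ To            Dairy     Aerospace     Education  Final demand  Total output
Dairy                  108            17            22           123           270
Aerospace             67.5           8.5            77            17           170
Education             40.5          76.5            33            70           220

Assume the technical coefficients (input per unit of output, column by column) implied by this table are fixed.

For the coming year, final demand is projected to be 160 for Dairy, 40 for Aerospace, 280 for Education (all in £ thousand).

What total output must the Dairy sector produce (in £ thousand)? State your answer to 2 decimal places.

x_1 = 430.77

Technical coefficients a_ij = z_ij / X_j:
  a_11 = 108/270 = 0.40, a_21 = 67.5/270 = 0.25, a_31 = 40.5/270 = 0.15
  a_12 = 17/170 = 0.10, a_22 = 8.5/170 = 0.05, a_32 = 76.5/170 = 0.45
  a_13 = 22/220 = 0.10, a_23 = 77/220 = 0.35, a_33 = 33/220 = 0.15
I − A =
  [   0.60    -0.10    -0.10]
  [  -0.25     0.95    -0.35]
  [  -0.15    -0.45     0.85]
Cofactors of I−A, C_ij = (−1)^(i+j)·(minor ij) (rows/columns in the sector order above):
  C_11 = (0.95)(0.85) − (-0.35)(-0.45) = 0.6500
  C_12 = −[(-0.25)(0.85) − (-0.35)(-0.15)] = 0.2650
  C_13 = (-0.25)(-0.45) − (0.95)(-0.15) = 0.2550
  C_21 = −[(-0.10)(0.85) − (-0.10)(-0.45)] = 0.1300
  C_22 = (0.60)(0.85) − (-0.10)(-0.15) = 0.4950
  C_23 = −[(0.60)(-0.45) − (-0.10)(-0.15)] = 0.2850
  C_31 = (-0.10)(-0.35) − (-0.10)(0.95) = 0.1300
  C_32 = −[(0.60)(-0.35) − (-0.10)(-0.25)] = 0.2350
  C_33 = (0.60)(0.95) − (-0.10)(-0.25) = 0.5450
det(I−A) = Σ_j (I−A)_1j·C_1j = (0.60)(0.6500) + (-0.10)(0.2650) + (-0.10)(0.2550) = 0.3380
adj(I−A) = Cᵀ =
  [ 0.6500   0.1300   0.1300]
  [ 0.2650   0.4950   0.2350]
  [ 0.2550   0.2850   0.5450]
(I − A)⁻¹ = adj(I−A) / det(I−A) ≈
  [   1.9231     0.3846     0.3846]
  [   0.7840     1.4645     0.6953]
  [   0.7544     0.8432     1.6124]
x = (I − A)⁻¹ d = adj(I−A)·d / det(I−A), with det(I−A) = 0.3380:
  x_1 = (0.6500·160 + 0.1300·40 + 0.1300·280) / 0.3380 = 145.60 / 0.3380 ≈ 430.77
  x_2 = (0.2650·160 + 0.4950·40 + 0.2350·280) / 0.3380 = 128.00 / 0.3380 ≈ 378.70
  x_3 = (0.2550·160 + 0.2850·40 + 0.5450·280) / 0.3380 = 204.80 / 0.3380 ≈ 605.92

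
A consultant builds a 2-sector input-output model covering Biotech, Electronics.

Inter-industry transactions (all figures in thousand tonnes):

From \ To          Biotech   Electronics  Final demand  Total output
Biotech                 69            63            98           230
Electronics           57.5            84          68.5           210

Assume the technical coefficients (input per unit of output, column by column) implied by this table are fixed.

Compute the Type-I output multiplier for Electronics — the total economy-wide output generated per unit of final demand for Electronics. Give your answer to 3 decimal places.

Technical coefficients a_ij = z_ij / X_j:
  a_BB = 69/230 = 0.30, a_EB = 57.5/230 = 0.25
  a_BE = 63/210 = 0.30, a_EE = 84/210 = 0.40
I − A =
  [   0.70    -0.30]
  [  -0.25     0.60]
det(I−A) = (0.70)(0.60) − (-0.30)(-0.25) = 0.3450
adj(I−A) = [[0.60, 0.30], [0.25, 0.70]]
(I − A)⁻¹ = adj(I−A) / det(I−A) ≈
  [   1.7391     0.8696]
  [   0.7246     2.0290]
The output multiplier for sector j is the column-j sum of the Leontief inverse (I − A)⁻¹ = adj(I−A) / det(I−A).
Column E of adj(I−A): (0.30, 0.70); det(I−A) = 0.3450.
m_E = (0.30 + 0.70) / 0.3450 = 1.00 / 0.3450 ≈ 2.899.

m_E = 2.899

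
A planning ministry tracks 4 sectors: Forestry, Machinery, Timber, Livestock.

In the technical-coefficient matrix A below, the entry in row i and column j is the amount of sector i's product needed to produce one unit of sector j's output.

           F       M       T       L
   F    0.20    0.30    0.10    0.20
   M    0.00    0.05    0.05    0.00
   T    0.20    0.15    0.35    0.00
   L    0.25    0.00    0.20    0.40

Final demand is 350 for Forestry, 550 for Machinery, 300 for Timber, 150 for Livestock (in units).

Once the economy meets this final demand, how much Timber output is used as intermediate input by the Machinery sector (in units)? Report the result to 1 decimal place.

z_TM = 94.1

I − A =
  [   0.80    -0.30    -0.10    -0.20]
  [   0.00     0.95    -0.05     0.00]
  [  -0.20    -0.15     0.65     0.00]
  [  -0.25     0.00    -0.20     0.60]
Compute the cofactors C_ij = (−1)^(i+j)·(3×3 minor ij) of I−A; the adjugate is their transpose:
adj(I−A) = Cᵀ =
  [ 0.3660   0.1320   0.1040   0.1220]
  [ 0.0060   0.2595   0.0215   0.0020]
  [ 0.1140   0.1005   0.4085   0.0380]
  [ 0.1905   0.0885   0.1795   0.4660]
det(I−A) = Σ_j (I−A)_1j·C_1j = (0.80)(0.3660) + (-0.30)(0.0060) + (-0.10)(0.1140) + (-0.20)(0.1905) = 0.2415
(I − A)⁻¹ = adj(I−A) / det(I−A) ≈
  [   1.5155     0.5466     0.4306     0.5052]
  [   0.0248     1.0745     0.0890     0.0083]
  [   0.4720     0.4161     1.6915     0.1573]
  [   0.7888     0.3665     0.7433     1.9296]
First solve x = (I − A)⁻¹ d = adj(I−A)·d / det(I−A); in particular x_M = (0.0060·350 + 0.2595·550 + 0.0215·300 + 0.0020·150) / 0.2415 = 151.575 / 0.2415 ≈ 627.640.
Intermediate flow from T to M: z_TM = a_TM · x_M = 0.15 × 151.575 / 0.2415 = 22.73625 / 0.2415 ≈ 94.1.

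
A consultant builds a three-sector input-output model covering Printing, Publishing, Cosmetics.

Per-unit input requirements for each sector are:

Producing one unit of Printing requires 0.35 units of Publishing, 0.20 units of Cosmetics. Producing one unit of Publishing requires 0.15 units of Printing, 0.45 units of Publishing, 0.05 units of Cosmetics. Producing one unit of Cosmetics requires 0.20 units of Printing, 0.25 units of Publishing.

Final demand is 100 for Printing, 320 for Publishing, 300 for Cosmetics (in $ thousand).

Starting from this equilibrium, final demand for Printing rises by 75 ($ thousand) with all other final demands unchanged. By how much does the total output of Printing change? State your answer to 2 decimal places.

Δx_1 = 89.19

I − A =
  [   1.00    -0.15    -0.20]
  [  -0.35     0.55    -0.25]
  [  -0.20    -0.05     1.00]
Cofactors of I−A, C_ij = (−1)^(i+j)·(minor ij) (rows/columns in the sector order above):
  C_11 = (0.55)(1.00) − (-0.25)(-0.05) = 0.5375
  C_12 = −[(-0.35)(1.00) − (-0.25)(-0.20)] = 0.4000
  C_13 = (-0.35)(-0.05) − (0.55)(-0.20) = 0.1275
  C_21 = −[(-0.15)(1.00) − (-0.20)(-0.05)] = 0.1600
  C_22 = (1.00)(1.00) − (-0.20)(-0.20) = 0.9600
  C_23 = −[(1.00)(-0.05) − (-0.15)(-0.20)] = 0.0800
  C_31 = (-0.15)(-0.25) − (-0.20)(0.55) = 0.1475
  C_32 = −[(1.00)(-0.25) − (-0.20)(-0.35)] = 0.3200
  C_33 = (1.00)(0.55) − (-0.15)(-0.35) = 0.4975
det(I−A) = Σ_j (I−A)_1j·C_1j = (1.00)(0.5375) + (-0.15)(0.4000) + (-0.20)(0.1275) = 0.4520
adj(I−A) = Cᵀ =
  [ 0.5375   0.1600   0.1475]
  [ 0.4000   0.9600   0.3200]
  [ 0.1275   0.0800   0.4975]
(I − A)⁻¹ = adj(I−A) / det(I−A) ≈
  [   1.1892     0.3540     0.3263]
  [   0.8850     2.1239     0.7080]
  [   0.2821     0.1770     1.1007]
Δx = (I − A)⁻¹ Δd with Δd having +75 in the Printing component and 0 elsewhere.
So Δx_1 = L_11 · (+75), where L_11 = adj(I−A)_11 / det(I−A) = 0.5375 / 0.4520.
Δx_1 = 0.5375 × (+75) / 0.4520 = 40.3125 / 0.4520 ≈ 89.19.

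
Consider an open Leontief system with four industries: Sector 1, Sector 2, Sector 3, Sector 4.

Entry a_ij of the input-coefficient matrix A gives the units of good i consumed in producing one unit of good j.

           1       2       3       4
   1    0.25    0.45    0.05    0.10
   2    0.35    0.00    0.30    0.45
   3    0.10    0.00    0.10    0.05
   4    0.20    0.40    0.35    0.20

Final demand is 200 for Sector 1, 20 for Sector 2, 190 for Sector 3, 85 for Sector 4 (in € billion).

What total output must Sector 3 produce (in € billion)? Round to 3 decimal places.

x_3 = 370.388

I − A =
  [   0.75    -0.45    -0.05    -0.10]
  [  -0.35     1.00    -0.30    -0.45]
  [  -0.10     0.00     0.90    -0.05]
  [  -0.20    -0.40    -0.35     0.80]
Compute the cofactors C_ij = (−1)^(i+j)·(3×3 minor ij) of I−A; the adjugate is their transpose:
adj(I−A) = Cᵀ =
  [ 0.534500   0.353125   0.256875   0.281500]
  [ 0.369625   0.500875   0.322875   0.348125]
  [ 0.079000   0.059500   0.264500   0.059875]
  [ 0.353000   0.364750   0.341375   0.514750]
det(I−A) = Σ_j (I−A)_1j·C_1j = (0.75)(0.534500) + (-0.45)(0.369625) + (-0.05)(0.079000) + (-0.10)(0.353000) = 0.19529375
(I − A)⁻¹ = adj(I−A) / det(I−A) ≈
  [   2.7369     1.8082     1.3153     1.4414]
  [   1.8927     2.5647     1.6533     1.7826]
  [   0.4045     0.3047     1.3544     0.3066]
  [   1.8075     1.8677     1.7480     2.6358]
x = (I − A)⁻¹ d = adj(I−A)·d / det(I−A), with det(I−A) = 0.19529375:
  x_1 = (0.534500·200 + 0.353125·20 + 0.256875·190 + 0.281500·85) / 0.19529375 = 186.69625 / 0.19529375 ≈ 955.977
  x_2 = (0.369625·200 + 0.500875·20 + 0.322875·190 + 0.348125·85) / 0.19529375 = 174.879375 / 0.19529375 ≈ 895.468
  x_3 = (0.079000·200 + 0.059500·20 + 0.264500·190 + 0.059875·85) / 0.19529375 = 72.334375 / 0.19529375 ≈ 370.388
  x_4 = (0.353000·200 + 0.364750·20 + 0.341375·190 + 0.514750·85) / 0.19529375 = 186.51 / 0.19529375 ≈ 955.023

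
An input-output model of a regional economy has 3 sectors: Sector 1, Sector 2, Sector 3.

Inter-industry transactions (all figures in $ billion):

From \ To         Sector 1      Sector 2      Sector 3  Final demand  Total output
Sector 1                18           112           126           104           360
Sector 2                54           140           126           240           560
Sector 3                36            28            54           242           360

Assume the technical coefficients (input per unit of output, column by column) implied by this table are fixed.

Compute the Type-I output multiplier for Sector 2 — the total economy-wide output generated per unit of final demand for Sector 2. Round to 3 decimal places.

Technical coefficients a_ij = z_ij / X_j:
  a_11 = 18/360 = 0.05, a_21 = 54/360 = 0.15, a_31 = 36/360 = 0.10
  a_12 = 112/560 = 0.20, a_22 = 140/560 = 0.25, a_32 = 28/560 = 0.05
  a_13 = 126/360 = 0.35, a_23 = 126/360 = 0.35, a_33 = 54/360 = 0.15
I − A =
  [   0.95    -0.20    -0.35]
  [  -0.15     0.75    -0.35]
  [  -0.10    -0.05     0.85]
Cofactors of I−A, C_ij = (−1)^(i+j)·(minor ij) (rows/columns in the sector order above):
  C_11 = (0.75)(0.85) − (-0.35)(-0.05) = 0.6200
  C_12 = −[(-0.15)(0.85) − (-0.35)(-0.10)] = 0.1625
  C_13 = (-0.15)(-0.05) − (0.75)(-0.10) = 0.0825
  C_21 = −[(-0.20)(0.85) − (-0.35)(-0.05)] = 0.1875
  C_22 = (0.95)(0.85) − (-0.35)(-0.10) = 0.7725
  C_23 = −[(0.95)(-0.05) − (-0.20)(-0.10)] = 0.0675
  C_31 = (-0.20)(-0.35) − (-0.35)(0.75) = 0.3325
  C_32 = −[(0.95)(-0.35) − (-0.35)(-0.15)] = 0.3850
  C_33 = (0.95)(0.75) − (-0.20)(-0.15) = 0.6825
det(I−A) = Σ_j (I−A)_1j·C_1j = (0.95)(0.6200) + (-0.20)(0.1625) + (-0.35)(0.0825) = 0.527625
adj(I−A) = Cᵀ =
  [ 0.6200   0.1875   0.3325]
  [ 0.1625   0.7725   0.3850]
  [ 0.0825   0.0675   0.6825]
(I − A)⁻¹ = adj(I−A) / det(I−A) ≈
  [   1.1751     0.3554     0.6302]
  [   0.3080     1.4641     0.7297]
  [   0.1564     0.1279     1.2935]
The output multiplier for sector j is the column-j sum of the Leontief inverse (I − A)⁻¹ = adj(I−A) / det(I−A).
Column 2 of adj(I−A): (0.1875, 0.7725, 0.0675); det(I−A) = 0.527625.
m_2 = (0.1875 + 0.7725 + 0.0675) / 0.527625 = 1.0275 / 0.527625 ≈ 1.947.

m_2 = 1.947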